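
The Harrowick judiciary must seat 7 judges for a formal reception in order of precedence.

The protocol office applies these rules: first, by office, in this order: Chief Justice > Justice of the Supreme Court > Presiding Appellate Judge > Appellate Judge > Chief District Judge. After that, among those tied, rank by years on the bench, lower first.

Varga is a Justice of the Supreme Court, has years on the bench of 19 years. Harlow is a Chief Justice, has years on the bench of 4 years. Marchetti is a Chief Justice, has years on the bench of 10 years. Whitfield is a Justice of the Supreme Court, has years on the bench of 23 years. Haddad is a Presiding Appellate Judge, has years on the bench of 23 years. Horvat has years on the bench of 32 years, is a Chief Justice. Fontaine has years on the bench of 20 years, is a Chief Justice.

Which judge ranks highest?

Harlow

By office: Harlow, Marchetti, Fontaine and Horvat (Chief Justice); then Varga and Whitfield (Justice of the Supreme Court); then Haddad (Presiding Appellate Judge).
Among Harlow, Marchetti, Fontaine and Horvat, by years on the bench (lower first): Harlow (4 years) before Marchetti (10 years) before Fontaine (20 years) before Horvat (32 years).
Among Varga and Whitfield, by years on the bench (lower first): Varga (19 years) before Whitfield (23 years).
Order: Harlow, Marchetti, Fontaine, Horvat, Varga, Whitfield, Haddad.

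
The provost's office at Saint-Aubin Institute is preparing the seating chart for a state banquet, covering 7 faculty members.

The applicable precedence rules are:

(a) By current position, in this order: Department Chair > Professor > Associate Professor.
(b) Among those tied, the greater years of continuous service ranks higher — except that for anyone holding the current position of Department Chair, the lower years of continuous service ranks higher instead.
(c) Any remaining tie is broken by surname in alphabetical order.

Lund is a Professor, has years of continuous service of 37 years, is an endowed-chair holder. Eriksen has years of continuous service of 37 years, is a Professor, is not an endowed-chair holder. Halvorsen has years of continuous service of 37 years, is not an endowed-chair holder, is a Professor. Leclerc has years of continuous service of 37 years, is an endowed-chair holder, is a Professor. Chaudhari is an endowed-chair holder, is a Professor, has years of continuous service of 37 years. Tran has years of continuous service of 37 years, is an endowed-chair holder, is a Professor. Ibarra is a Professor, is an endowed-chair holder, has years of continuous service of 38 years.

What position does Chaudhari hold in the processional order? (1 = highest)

2

By current position: Ibarra, Chaudhari, Eriksen, Halvorsen, Leclerc, Lund and Tran (Professor).
Among Ibarra, Chaudhari, Eriksen, Halvorsen, Leclerc, Lund and Tran, by years of continuous service (higher first): Ibarra (38 years) before Chaudhari, Eriksen, Halvorsen, Leclerc, Lund and Tran (37 years).
Among Chaudhari, Eriksen, Halvorsen, Leclerc, Lund and Tran, alphabetically by surname: Chaudhari before Eriksen before Halvorsen before Leclerc before Lund before Tran.
Order: Ibarra, Chaudhari, Eriksen, Halvorsen, Leclerc, Lund, Tran. So position 2.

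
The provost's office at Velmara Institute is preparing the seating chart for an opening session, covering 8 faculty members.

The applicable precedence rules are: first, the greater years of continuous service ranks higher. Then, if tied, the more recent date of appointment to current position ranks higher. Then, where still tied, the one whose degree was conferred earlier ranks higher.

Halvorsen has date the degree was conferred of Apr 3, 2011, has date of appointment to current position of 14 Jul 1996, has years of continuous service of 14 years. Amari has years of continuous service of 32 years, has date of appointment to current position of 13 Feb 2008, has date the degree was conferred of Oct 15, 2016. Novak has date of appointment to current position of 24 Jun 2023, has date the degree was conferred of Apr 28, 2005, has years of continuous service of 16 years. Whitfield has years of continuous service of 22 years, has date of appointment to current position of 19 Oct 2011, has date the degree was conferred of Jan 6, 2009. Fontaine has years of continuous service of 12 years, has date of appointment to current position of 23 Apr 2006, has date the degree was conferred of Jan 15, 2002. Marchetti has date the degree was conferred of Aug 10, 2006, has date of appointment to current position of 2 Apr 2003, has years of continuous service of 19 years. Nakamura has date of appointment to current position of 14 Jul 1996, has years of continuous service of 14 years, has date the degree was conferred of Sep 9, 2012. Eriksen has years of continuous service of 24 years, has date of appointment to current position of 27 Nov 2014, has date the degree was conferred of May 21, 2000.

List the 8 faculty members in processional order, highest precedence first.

By years of continuous service (higher first): Amari (32 years); then Eriksen (24 years); then Whitfield (22 years); then Marchetti (19 years); then Novak (16 years); then Halvorsen and Nakamura (both 14 years); then Fontaine (12 years).
Halvorsen and Nakamura both have date of appointment to current position 14 Jul 1996, so the next rule applies.
Among Halvorsen and Nakamura, by date the degree was conferred (earlier first): Halvorsen (Apr 3, 2011) before Nakamura (Sep 9, 2012).
Full order: Amari, Eriksen, Whitfield, Marchetti, Novak, Halvorsen, Nakamura, Fontaine.

Amari, Eriksen, Whitfield, Marchetti, Novak, Halvorsen, Nakamura, Fontaine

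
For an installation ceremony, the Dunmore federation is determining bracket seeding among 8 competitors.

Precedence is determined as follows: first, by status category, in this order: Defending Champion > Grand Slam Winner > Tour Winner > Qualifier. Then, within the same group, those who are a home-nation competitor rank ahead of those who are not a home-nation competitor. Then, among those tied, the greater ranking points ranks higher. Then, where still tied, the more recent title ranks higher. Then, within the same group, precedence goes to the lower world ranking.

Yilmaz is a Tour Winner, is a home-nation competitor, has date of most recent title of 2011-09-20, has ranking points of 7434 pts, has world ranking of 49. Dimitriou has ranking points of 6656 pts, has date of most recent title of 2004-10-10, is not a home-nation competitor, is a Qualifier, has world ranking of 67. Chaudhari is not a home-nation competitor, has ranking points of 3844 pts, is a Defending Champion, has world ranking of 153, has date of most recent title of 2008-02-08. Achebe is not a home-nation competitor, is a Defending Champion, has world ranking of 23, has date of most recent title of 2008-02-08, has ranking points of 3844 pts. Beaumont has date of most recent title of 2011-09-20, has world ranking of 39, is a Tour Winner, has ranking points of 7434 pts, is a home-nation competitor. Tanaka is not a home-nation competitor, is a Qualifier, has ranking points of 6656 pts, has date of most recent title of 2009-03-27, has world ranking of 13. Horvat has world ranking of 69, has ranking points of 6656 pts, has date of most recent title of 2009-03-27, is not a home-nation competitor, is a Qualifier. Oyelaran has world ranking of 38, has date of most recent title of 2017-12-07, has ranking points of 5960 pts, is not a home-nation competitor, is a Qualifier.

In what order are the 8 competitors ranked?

By status category: Achebe and Chaudhari (Defending Champion); then Beaumont and Yilmaz (Tour Winner); then Tanaka, Horvat, Dimitriou and Oyelaran (Qualifier).
Achebe and Chaudhari are each not a home-nation competitor, so the next rule applies.
Achebe and Chaudhari both have ranking points 3844 pts, so the next rule applies.
Achebe and Chaudhari both have date of most recent title 2008-02-08, so the next rule applies.
Among Achebe and Chaudhari, by world ranking (lower first): Achebe (23) before Chaudhari (153).
Beaumont and Yilmaz are each a home-nation competitor, so the next rule applies.
Beaumont and Yilmaz both have ranking points 7434 pts, so the next rule applies.
Beaumont and Yilmaz both have date of most recent title 2011-09-20, so the next rule applies.
Among Beaumont and Yilmaz, by world ranking (lower first): Beaumont (39) before Yilmaz (49).
Tanaka, Horvat, Dimitriou and Oyelaran are each not a home-nation competitor, so the next rule applies.
Among Tanaka, Horvat, Dimitriou and Oyelaran, by ranking points (higher first): Tanaka, Horvat and Dimitriou (6656 pts) before Oyelaran (5960 pts).
Among Tanaka, Horvat and Dimitriou, by date of most recent title (later first): Tanaka and Horvat (2009-03-27) before Dimitriou (2004-10-10).
Among Tanaka and Horvat, by world ranking (lower first): Tanaka (13) before Horvat (69).
Full order: Achebe, Chaudhari, Beaumont, Yilmaz, Tanaka, Horvat, Dimitriou, Oyelaran.

Achebe, Chaudhari, Beaumont, Yilmaz, Tanaka, Horvat, Dimitriou, Oyelaran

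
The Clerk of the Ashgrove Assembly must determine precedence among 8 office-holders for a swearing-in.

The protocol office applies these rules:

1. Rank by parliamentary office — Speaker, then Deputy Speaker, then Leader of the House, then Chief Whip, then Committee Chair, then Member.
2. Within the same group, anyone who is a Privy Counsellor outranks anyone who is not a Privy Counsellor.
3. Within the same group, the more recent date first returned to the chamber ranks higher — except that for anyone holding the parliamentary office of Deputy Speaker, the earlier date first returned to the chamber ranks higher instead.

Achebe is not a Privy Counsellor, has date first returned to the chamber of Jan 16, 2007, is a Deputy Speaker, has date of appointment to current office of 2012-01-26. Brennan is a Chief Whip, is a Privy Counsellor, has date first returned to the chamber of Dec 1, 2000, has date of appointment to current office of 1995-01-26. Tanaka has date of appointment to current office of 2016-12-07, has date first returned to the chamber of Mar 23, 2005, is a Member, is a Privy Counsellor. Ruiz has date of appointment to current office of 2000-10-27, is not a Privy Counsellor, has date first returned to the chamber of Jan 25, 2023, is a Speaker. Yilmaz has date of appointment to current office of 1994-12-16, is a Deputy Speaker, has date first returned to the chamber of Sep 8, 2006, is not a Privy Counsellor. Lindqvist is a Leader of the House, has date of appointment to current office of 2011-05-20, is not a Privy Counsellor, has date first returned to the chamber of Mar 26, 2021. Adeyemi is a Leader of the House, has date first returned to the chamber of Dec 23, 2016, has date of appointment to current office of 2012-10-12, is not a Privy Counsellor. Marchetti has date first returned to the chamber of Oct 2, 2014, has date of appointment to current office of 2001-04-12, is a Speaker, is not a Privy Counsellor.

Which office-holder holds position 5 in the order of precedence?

Lindqvist

By parliamentary office: Ruiz and Marchetti (Speaker); then Yilmaz and Achebe (Deputy Speaker); then Lindqvist and Adeyemi (Leader of the House); then Brennan (Chief Whip); then Tanaka (Member).
Ruiz and Marchetti are each not a Privy Counsellor, so the next rule applies.
Among Ruiz and Marchetti, by date first returned to the chamber (later first): Ruiz (Jan 25, 2023) before Marchetti (Oct 2, 2014).
Yilmaz and Achebe are each not a Privy Counsellor, so the next rule applies.
Among Yilmaz and Achebe, by date first returned to the chamber (earlier first) (reversed rule for this group): Yilmaz (Sep 8, 2006) before Achebe (Jan 16, 2007).
Lindqvist and Adeyemi are each not a Privy Counsellor, so the next rule applies.
Among Lindqvist and Adeyemi, by date first returned to the chamber (later first): Lindqvist (Mar 26, 2021) before Adeyemi (Dec 23, 2016).
Order: Ruiz, Marchetti, Yilmaz, Achebe, Lindqvist, Adeyemi, Brennan, Tanaka.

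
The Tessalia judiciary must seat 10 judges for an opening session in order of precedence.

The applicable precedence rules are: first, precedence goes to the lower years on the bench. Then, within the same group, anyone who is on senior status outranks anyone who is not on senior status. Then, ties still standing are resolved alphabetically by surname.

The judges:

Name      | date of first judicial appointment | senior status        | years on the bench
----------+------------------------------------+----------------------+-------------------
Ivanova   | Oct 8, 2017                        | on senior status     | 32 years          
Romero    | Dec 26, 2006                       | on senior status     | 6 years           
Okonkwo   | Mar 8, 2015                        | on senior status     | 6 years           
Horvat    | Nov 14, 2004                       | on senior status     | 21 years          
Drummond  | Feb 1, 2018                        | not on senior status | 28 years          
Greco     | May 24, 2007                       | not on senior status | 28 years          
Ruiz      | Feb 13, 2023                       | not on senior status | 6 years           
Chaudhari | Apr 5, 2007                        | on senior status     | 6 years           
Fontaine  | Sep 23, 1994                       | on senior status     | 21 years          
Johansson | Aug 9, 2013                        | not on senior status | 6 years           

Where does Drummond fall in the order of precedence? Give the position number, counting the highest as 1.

8

By years on the bench (lower first): Chaudhari, Okonkwo, Romero, Johansson and Ruiz (each 6 years); then Fontaine and Horvat (both 21 years); then Drummond and Greco (both 28 years); then Ivanova (32 years).
Among Chaudhari, Okonkwo, Romero, Johansson and Ruiz, on senior status before not on senior status: Chaudhari, Okonkwo and Romero (on senior status) before Johansson and Ruiz (not on senior status).
Among Chaudhari, Okonkwo and Romero, alphabetically by surname: Chaudhari before Okonkwo before Romero.
Among Johansson and Ruiz, alphabetically by surname: Johansson before Ruiz.
Fontaine and Horvat are each on senior status, so the next rule applies.
Among Fontaine and Horvat, alphabetically by surname: Fontaine before Horvat.
Drummond and Greco are each not on senior status, so the next rule applies.
Among Drummond and Greco, alphabetically by surname: Drummond before Greco.
Order: Chaudhari, Okonkwo, Romero, Johansson, Ruiz, Fontaine, Horvat, Drummond, Greco, Ivanova. So position 8.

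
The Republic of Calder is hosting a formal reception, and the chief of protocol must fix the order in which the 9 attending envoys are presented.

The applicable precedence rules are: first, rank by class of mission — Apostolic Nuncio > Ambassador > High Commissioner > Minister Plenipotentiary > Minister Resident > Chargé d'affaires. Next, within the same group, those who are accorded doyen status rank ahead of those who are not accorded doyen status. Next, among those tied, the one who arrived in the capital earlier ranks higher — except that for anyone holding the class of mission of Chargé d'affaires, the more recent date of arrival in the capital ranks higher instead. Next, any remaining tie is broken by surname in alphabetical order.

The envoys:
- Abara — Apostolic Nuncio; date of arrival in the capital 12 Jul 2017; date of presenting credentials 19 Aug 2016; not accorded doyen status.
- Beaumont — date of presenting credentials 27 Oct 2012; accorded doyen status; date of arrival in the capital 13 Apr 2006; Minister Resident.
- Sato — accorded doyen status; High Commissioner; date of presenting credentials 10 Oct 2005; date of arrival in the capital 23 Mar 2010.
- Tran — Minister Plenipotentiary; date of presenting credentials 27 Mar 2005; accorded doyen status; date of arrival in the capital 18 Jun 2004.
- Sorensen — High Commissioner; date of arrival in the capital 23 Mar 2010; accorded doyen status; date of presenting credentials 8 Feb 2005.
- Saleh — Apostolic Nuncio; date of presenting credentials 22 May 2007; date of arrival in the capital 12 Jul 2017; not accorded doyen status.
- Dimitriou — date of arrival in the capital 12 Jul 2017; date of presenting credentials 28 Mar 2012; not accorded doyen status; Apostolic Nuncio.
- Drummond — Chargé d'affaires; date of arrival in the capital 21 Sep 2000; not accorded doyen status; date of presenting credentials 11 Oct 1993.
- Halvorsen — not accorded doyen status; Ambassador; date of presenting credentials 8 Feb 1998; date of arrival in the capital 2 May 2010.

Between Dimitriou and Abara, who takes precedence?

By class of mission: Abara, Dimitriou and Saleh (Apostolic Nuncio); then Halvorsen (Ambassador); then Sato and Sorensen (High Commissioner); then Tran (Minister Plenipotentiary); then Beaumont (Minister Resident); then Drummond (Chargé d'affaires).
Abara, Dimitriou and Saleh are each not accorded doyen status, so the next rule applies.
Abara, Dimitriou and Saleh all have date of arrival in the capital 12 Jul 2017, so the next rule applies.
Among Abara, Dimitriou and Saleh, alphabetically by surname: Abara before Dimitriou before Saleh.
Sato and Sorensen are each accorded doyen status, so the next rule applies.
Sato and Sorensen both have date of arrival in the capital 23 Mar 2010, so the next rule applies.
Among Sato and Sorensen, alphabetically by surname: Sato before Sorensen.
So Abara takes precedence.

Abara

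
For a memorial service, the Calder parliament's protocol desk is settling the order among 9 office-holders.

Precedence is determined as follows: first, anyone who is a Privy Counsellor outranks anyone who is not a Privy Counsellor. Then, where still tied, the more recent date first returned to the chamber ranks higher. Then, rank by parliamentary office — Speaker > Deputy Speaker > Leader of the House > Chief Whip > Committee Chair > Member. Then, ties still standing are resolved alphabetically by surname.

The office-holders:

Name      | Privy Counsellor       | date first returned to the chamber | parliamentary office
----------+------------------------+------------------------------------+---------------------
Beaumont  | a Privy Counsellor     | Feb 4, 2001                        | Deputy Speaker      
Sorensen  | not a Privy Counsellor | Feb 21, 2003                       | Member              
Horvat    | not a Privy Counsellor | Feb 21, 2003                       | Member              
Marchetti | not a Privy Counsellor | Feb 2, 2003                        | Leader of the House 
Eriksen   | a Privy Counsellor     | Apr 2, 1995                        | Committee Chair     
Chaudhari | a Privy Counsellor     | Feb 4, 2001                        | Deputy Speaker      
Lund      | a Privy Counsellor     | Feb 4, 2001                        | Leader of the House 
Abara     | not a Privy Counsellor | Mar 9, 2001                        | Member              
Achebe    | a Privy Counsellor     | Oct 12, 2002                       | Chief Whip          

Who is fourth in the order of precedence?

Lund

By the first rule: Achebe, Beaumont, Chaudhari, Lund and Eriksen (each a Privy Counsellor); then Horvat, Sorensen, Marchetti and Abara (each not a Privy Counsellor).
Among Achebe, Beaumont, Chaudhari, Lund and Eriksen, by date first returned to the chamber (later first): Achebe (Oct 12, 2002) before Beaumont, Chaudhari and Lund (Feb 4, 2001) before Eriksen (Apr 2, 1995).
Among Beaumont, Chaudhari and Lund, by parliamentary office: Beaumont and Chaudhari (Deputy Speaker) before Lund (Leader of the House).
Among Beaumont and Chaudhari, alphabetically by surname: Beaumont before Chaudhari.
Among Horvat, Sorensen, Marchetti and Abara, by date first returned to the chamber (later first): Horvat and Sorensen (Feb 21, 2003) before Marchetti (Feb 2, 2003) before Abara (Mar 9, 2001).
Horvat and Sorensen are each Member, so the next rule applies.
Among Horvat and Sorensen, alphabetically by surname: Horvat before Sorensen.
Order: Achebe, Beaumont, Chaudhari, Lund, Eriksen, Horvat, Sorensen, Marchetti, Abara.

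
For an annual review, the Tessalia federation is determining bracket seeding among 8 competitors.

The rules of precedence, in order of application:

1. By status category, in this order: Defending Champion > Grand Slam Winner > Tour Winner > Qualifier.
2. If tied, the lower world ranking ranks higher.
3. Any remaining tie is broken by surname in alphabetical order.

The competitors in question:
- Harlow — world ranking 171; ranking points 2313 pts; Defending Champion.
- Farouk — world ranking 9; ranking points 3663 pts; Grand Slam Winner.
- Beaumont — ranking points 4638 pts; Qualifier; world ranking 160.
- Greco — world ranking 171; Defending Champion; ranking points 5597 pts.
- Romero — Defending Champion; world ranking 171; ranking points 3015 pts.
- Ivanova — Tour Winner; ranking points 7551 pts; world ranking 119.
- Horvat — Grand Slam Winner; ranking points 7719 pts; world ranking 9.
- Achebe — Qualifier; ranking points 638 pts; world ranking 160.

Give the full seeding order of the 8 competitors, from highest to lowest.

Greco, Harlow, Romero, Farouk, Horvat, Ivanova, Achebe, Beaumont

By status category: Greco, Harlow and Romero (Defending Champion); then Farouk and Horvat (Grand Slam Winner); then Ivanova (Tour Winner); then Achebe and Beaumont (Qualifier).
Greco, Harlow and Romero all have world ranking 171, so the next rule applies.
Among Greco, Harlow and Romero, alphabetically by surname: Greco before Harlow before Romero.
Farouk and Horvat both have world ranking 9, so the next rule applies.
Among Farouk and Horvat, alphabetically by surname: Farouk before Horvat.
Achebe and Beaumont both have world ranking 160, so the next rule applies.
Among Achebe and Beaumont, alphabetically by surname: Achebe before Beaumont.
Full order: Greco, Harlow, Romero, Farouk, Horvat, Ivanova, Achebe, Beaumont.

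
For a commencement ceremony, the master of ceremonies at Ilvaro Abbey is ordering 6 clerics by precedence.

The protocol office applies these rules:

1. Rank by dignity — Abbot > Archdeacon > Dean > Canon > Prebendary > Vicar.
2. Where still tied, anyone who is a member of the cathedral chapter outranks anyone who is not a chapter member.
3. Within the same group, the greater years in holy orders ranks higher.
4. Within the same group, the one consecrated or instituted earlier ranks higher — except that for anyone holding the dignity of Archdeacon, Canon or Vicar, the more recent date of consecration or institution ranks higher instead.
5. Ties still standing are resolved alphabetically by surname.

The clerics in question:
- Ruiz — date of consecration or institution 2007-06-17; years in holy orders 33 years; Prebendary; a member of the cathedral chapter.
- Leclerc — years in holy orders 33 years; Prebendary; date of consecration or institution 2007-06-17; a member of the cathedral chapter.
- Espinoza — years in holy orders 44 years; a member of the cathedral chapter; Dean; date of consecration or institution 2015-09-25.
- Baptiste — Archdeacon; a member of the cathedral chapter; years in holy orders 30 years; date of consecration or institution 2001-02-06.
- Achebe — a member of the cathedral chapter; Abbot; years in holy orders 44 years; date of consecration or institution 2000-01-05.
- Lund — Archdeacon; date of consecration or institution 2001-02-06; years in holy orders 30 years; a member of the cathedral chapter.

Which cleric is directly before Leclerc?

By dignity: Achebe (Abbot); then Baptiste and Lund (Archdeacon); then Espinoza (Dean); then Leclerc and Ruiz (Prebendary).
Baptiste and Lund are each a member of the cathedral chapter, so the next rule applies.
Baptiste and Lund both have years in holy orders 30 years, so the next rule applies.
Baptiste and Lund both have date of consecration or institution 2001-02-06, so the next rule applies.
Among Baptiste and Lund, alphabetically by surname: Baptiste before Lund.
Leclerc and Ruiz are each a member of the cathedral chapter, so the next rule applies.
Leclerc and Ruiz both have years in holy orders 33 years, so the next rule applies.
Leclerc and Ruiz both have date of consecration or institution 2007-06-17, so the next rule applies.
Among Leclerc and Ruiz, alphabetically by surname: Leclerc before Ruiz.
Order: Achebe, Baptiste, Lund, Espinoza, Leclerc, Ruiz.

Espinoza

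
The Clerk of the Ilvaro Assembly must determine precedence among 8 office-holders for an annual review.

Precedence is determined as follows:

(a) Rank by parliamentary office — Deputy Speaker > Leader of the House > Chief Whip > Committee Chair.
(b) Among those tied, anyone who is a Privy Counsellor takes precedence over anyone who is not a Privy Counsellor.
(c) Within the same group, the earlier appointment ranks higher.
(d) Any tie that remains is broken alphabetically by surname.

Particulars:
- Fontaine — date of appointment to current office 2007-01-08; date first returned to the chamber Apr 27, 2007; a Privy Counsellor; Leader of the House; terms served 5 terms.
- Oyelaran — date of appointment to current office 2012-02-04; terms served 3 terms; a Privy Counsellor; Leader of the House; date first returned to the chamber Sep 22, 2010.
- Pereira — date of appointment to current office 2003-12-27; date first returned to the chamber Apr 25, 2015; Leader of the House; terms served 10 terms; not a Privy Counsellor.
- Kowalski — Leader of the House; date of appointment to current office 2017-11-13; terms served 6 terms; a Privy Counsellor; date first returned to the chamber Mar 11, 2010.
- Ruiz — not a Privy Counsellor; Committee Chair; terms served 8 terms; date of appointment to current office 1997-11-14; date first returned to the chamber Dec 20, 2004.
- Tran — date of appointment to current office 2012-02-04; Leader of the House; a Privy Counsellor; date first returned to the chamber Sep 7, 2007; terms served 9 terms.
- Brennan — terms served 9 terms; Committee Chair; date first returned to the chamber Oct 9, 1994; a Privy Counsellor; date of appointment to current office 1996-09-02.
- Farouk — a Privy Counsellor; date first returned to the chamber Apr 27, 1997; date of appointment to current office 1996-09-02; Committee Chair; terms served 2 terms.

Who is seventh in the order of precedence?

Farouk

By parliamentary office: Fontaine, Oyelaran, Tran, Kowalski and Pereira (Leader of the House); then Brennan, Farouk and Ruiz (Committee Chair).
Among Fontaine, Oyelaran, Tran, Kowalski and Pereira, a Privy Counsellor before not a Privy Counsellor: Fontaine, Oyelaran, Tran and Kowalski (a Privy Counsellor) before Pereira (not a Privy Counsellor).
Among Fontaine, Oyelaran, Tran and Kowalski, by date of appointment to current office (earlier first): Fontaine (2007-01-08) before Oyelaran and Tran (2012-02-04) before Kowalski (2017-11-13).
Among Oyelaran and Tran, alphabetically by surname: Oyelaran before Tran.
Among Brennan, Farouk and Ruiz, a Privy Counsellor before not a Privy Counsellor: Brennan and Farouk (a Privy Counsellor) before Ruiz (not a Privy Counsellor).
Brennan and Farouk both have date of appointment to current office 1996-09-02, so the next rule applies.
Among Brennan and Farouk, alphabetically by surname: Brennan before Farouk.
Order: Fontaine, Oyelaran, Tran, Kowalski, Pereira, Brennan, Farouk, Ruiz.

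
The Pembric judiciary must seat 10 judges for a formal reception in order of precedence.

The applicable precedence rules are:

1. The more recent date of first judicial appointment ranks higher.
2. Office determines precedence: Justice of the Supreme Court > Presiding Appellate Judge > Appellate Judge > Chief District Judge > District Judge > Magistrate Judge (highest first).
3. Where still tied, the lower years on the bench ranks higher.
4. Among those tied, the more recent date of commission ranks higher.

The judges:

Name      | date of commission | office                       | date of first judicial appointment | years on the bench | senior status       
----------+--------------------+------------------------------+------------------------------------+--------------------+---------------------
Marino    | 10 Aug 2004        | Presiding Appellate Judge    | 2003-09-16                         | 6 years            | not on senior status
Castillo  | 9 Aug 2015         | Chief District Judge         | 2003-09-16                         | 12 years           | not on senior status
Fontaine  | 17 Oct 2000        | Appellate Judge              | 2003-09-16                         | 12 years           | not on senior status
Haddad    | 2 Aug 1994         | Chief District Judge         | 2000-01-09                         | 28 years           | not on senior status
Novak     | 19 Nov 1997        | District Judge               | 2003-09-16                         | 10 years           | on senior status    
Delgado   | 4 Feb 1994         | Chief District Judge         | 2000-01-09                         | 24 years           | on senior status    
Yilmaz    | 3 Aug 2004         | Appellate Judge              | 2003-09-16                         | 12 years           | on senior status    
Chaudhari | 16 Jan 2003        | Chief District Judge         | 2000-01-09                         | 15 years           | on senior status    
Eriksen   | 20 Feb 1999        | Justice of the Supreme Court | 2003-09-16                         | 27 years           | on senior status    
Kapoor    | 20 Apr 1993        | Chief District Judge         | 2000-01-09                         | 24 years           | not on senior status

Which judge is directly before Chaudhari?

By date of first judicial appointment (later first): Eriksen, Marino, Yilmaz, Fontaine, Castillo and Novak (each 2003-09-16); then Chaudhari, Delgado, Kapoor and Haddad (each 2000-01-09).
Among Eriksen, Marino, Yilmaz, Fontaine, Castillo and Novak, by office: Eriksen (Justice of the Supreme Court) before Marino (Presiding Appellate Judge) before Yilmaz and Fontaine (Appellate Judge) before Castillo (Chief District Judge) before Novak (District Judge).
Yilmaz and Fontaine both have years on the bench 12 years, so the next rule applies.
Among Yilmaz and Fontaine, by date of commission (later first): Yilmaz (3 Aug 2004) before Fontaine (17 Oct 2000).
Chaudhari, Delgado, Kapoor and Haddad are each Chief District Judge, so the next rule applies.
Among Chaudhari, Delgado, Kapoor and Haddad, by years on the bench (lower first): Chaudhari (15 years) before Delgado and Kapoor (24 years) before Haddad (28 years).
Among Delgado and Kapoor, by date of commission (later first): Delgado (4 Feb 1994) before Kapoor (20 Apr 1993).
Order: Eriksen, Marino, Yilmaz, Fontaine, Castillo, Novak, Chaudhari, Delgado, Kapoor, Haddad.

Novak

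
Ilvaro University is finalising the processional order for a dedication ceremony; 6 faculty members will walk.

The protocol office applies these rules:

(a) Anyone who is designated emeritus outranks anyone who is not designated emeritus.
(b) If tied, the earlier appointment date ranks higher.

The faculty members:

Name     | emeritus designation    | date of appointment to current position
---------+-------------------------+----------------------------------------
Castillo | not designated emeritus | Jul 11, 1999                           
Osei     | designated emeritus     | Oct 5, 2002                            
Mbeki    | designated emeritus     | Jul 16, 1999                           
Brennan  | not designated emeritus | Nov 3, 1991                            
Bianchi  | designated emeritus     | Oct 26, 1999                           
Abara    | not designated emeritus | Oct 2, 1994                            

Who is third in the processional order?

Osei

By the first rule: Mbeki, Bianchi and Osei (each designated emeritus); then Brennan, Abara and Castillo (each not designated emeritus).
Among Mbeki, Bianchi and Osei, by date of appointment to current position (earlier first): Mbeki (Jul 16, 1999) before Bianchi (Oct 26, 1999) before Osei (Oct 5, 2002).
Among Brennan, Abara and Castillo, by date of appointment to current position (earlier first): Brennan (Nov 3, 1991) before Abara (Oct 2, 1994) before Castillo (Jul 11, 1999).
Order: Mbeki, Bianchi, Osei, Brennan, Abara, Castillo.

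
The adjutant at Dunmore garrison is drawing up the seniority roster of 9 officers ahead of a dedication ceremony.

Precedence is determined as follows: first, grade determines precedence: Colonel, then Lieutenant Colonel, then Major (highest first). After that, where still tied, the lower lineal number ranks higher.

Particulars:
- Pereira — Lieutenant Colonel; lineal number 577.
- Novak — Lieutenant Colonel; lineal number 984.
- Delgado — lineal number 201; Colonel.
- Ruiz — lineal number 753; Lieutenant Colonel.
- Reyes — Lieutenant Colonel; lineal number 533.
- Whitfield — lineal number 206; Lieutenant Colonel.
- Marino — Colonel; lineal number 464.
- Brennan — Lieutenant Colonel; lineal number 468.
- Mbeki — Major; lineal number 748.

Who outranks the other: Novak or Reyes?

Reyes

By grade: Delgado and Marino (Colonel); then Whitfield, Brennan, Reyes, Pereira, Ruiz and Novak (Lieutenant Colonel); then Mbeki (Major).
Among Delgado and Marino, by lineal number (lower first): Delgado (201) before Marino (464).
Among Whitfield, Brennan, Reyes, Pereira, Ruiz and Novak, by lineal number (lower first): Whitfield (206) before Brennan (468) before Reyes (533) before Pereira (577) before Ruiz (753) before Novak (984).
So Reyes takes precedence.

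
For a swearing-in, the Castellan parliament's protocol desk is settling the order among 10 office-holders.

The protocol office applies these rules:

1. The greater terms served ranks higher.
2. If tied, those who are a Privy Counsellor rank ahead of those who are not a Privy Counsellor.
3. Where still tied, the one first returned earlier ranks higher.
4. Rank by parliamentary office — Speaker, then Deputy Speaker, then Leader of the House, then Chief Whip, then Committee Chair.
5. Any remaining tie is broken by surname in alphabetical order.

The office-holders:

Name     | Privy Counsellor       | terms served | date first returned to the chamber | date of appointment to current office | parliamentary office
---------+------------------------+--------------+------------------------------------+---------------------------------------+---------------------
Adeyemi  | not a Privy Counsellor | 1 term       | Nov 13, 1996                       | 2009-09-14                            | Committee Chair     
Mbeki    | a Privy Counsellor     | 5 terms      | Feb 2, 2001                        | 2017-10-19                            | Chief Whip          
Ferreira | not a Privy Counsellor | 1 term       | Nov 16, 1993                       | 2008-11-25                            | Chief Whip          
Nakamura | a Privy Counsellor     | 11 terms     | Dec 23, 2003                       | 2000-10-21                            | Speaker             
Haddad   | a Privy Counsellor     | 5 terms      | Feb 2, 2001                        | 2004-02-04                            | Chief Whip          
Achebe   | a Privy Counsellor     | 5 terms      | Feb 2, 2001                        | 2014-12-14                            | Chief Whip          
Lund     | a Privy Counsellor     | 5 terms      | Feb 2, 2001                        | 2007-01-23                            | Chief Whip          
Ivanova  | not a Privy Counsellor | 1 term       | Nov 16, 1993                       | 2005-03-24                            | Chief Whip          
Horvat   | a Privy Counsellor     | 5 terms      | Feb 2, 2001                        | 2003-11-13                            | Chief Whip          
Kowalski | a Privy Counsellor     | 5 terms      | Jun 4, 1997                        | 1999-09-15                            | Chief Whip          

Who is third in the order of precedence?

By terms served (higher first): Nakamura (11 terms); then Kowalski, Achebe, Haddad, Horvat, Lund and Mbeki (each 5 terms); then Ferreira, Ivanova and Adeyemi (each 1 term).
Kowalski, Achebe, Haddad, Horvat, Lund and Mbeki are each a Privy Counsellor, so the next rule applies.
Among Kowalski, Achebe, Haddad, Horvat, Lund and Mbeki, by date first returned to the chamber (earlier first): Kowalski (Jun 4, 1997) before Achebe, Haddad, Horvat, Lund and Mbeki (Feb 2, 2001).
Achebe, Haddad, Horvat, Lund and Mbeki are each Chief Whip, so the next rule applies.
Among Achebe, Haddad, Horvat, Lund and Mbeki, alphabetically by surname: Achebe before Haddad before Horvat before Lund before Mbeki.
Ferreira, Ivanova and Adeyemi are each not a Privy Counsellor, so the next rule applies.
Among Ferreira, Ivanova and Adeyemi, by date first returned to the chamber (earlier first): Ferreira and Ivanova (Nov 16, 1993) before Adeyemi (Nov 13, 1996).
Ferreira and Ivanova are each Chief Whip, so the next rule applies.
Among Ferreira and Ivanova, alphabetically by surname: Ferreira before Ivanova.
Order: Nakamura, Kowalski, Achebe, Haddad, Horvat, Lund, Mbeki, Ferreira, Ivanova, Adeyemi.

Achebe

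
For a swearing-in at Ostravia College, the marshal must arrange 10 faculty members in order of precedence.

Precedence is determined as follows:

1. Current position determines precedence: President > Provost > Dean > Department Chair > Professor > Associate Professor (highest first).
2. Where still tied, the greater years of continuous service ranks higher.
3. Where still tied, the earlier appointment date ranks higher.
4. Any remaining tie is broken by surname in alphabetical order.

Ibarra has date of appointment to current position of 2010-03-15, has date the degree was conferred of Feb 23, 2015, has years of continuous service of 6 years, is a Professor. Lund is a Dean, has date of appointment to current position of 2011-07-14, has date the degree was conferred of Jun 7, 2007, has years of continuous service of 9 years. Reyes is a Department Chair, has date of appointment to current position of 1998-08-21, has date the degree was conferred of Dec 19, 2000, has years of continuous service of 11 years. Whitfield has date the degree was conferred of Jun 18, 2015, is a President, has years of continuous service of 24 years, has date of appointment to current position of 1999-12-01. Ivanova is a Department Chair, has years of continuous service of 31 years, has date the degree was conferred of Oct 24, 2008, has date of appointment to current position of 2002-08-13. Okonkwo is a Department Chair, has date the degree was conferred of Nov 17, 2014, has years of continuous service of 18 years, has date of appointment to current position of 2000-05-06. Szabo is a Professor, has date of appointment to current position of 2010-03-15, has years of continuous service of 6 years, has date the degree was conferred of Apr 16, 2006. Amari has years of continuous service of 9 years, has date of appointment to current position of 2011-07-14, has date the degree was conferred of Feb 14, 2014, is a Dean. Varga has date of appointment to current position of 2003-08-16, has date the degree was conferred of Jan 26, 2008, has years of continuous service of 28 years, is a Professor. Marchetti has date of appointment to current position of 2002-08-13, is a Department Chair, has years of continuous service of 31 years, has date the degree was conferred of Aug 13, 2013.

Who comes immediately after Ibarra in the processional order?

By current position: Whitfield (President); then Amari and Lund (Dean); then Ivanova, Marchetti, Okonkwo and Reyes (Department Chair); then Varga, Ibarra and Szabo (Professor).
Amari and Lund both have years of continuous service 9 years, so the next rule applies.
Amari and Lund both have date of appointment to current position 2011-07-14, so the next rule applies.
Among Amari and Lund, alphabetically by surname: Amari before Lund.
Among Ivanova, Marchetti, Okonkwo and Reyes, by years of continuous service (higher first): Ivanova and Marchetti (31 years) before Okonkwo (18 years) before Reyes (11 years).
Ivanova and Marchetti both have date of appointment to current position 2002-08-13, so the next rule applies.
Among Ivanova and Marchetti, alphabetically by surname: Ivanova before Marchetti.
Among Varga, Ibarra and Szabo, by years of continuous service (higher first): Varga (28 years) before Ibarra and Szabo (6 years).
Ibarra and Szabo both have date of appointment to current position 2010-03-15, so the next rule applies.
Among Ibarra and Szabo, alphabetically by surname: Ibarra before Szabo.
Order: Whitfield, Amari, Lund, Ivanova, Marchetti, Okonkwo, Reyes, Varga, Ibarra, Szabo.

Szabo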